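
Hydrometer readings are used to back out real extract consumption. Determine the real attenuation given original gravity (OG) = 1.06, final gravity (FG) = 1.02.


AA = (OG−FG)/(OG−1)·100;  RA = AA·0.8192
AA = (1.06 − 1.02)/(1.06 − 1)·100 = 66.6667
RA = 66.6667·0.8192

54.6133 %


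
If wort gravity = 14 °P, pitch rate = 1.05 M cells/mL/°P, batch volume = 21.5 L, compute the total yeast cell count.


cells (billions) = rate · V_L · °P
cells = 1.05 · 21.5 · 14

316.0500 billion cells


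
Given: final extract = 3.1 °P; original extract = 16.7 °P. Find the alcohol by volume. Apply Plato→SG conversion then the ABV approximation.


SG = 259/(259 − P);  ABV = (OG − FG)·131.25
OG = 259/(259 − 16.7) = 1.0689
FG = 259/(259 − 3.1) = 1.0121
ABV = (1.0689 − 1.0121)·131.25

7.4561 % ABV


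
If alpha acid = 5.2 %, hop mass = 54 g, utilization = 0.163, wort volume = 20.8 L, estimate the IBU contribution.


IBU = (α/100)·mass·U·1000 / V
IBU = (5.2/100)·54·0.163·1000 / 20.8

22.0050 IBU


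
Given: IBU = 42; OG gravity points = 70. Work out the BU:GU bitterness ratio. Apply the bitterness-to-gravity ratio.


BU:GU = IBU / OG_points
BU:GU = 42 / 70

0.6000


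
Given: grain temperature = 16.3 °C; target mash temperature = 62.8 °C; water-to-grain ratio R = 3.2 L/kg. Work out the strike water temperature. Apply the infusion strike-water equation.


T_strike = (0.41/R)·(T_mash − T_grain) + T_mash
T_strike = (0.41/3.2)·(62.8 − 16.3) + 62.8

68.7578 °C


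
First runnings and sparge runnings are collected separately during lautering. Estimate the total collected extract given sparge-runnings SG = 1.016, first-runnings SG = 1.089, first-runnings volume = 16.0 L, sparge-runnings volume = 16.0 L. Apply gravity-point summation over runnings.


total = Σ (SG_i − 1)·1000·V_i
first = (1.089 − 1)·1000·16.0 = 1424.0000
sparge = (1.016 − 1)·1000·16.0 = 256.0000
total = 1424.0000 + 256.0000

1680.0000 gravity·L


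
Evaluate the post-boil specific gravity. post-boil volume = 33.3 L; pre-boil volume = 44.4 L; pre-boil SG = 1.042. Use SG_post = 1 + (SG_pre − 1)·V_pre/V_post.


pts_pre = (1.042 − 1)·1000 = 42.0000
pts_post = 42.0000·44.4/33.3 = 56.0000
SG_post = 1 + 56.0000/1000

1.0560


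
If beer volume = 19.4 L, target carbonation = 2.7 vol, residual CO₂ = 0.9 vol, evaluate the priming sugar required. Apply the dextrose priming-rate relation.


sugar = (target − residual)·4.0·V
sugar = (2.7 − 0.9)·4.0·19.4

139.6800 g


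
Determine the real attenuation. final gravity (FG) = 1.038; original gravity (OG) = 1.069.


AA = (OG−FG)/(OG−1)·100;  RA = AA·0.8192
AA = (1.069 − 1.038)/(1.069 − 1)·100 = 44.9275
RA = 44.9275·0.8192

36.8046 %


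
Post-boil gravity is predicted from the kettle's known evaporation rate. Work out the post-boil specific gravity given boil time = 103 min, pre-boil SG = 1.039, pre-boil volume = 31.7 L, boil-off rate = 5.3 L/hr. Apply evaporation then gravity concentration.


V_post = V_pre − rate·(t/60);  SG_post = 1 + (SG_pre−1)·V_pre/V_post
V_post = 31.7 − 5.3·(103/60) = 22.6017
SG_post = 1 + (1.039 − 1)·31.7/22.6017

1.0547


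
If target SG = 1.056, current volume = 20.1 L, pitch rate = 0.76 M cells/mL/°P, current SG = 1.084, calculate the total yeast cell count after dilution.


V_w = V·((SG_c−1)/(SG_t−1)−1);  °P = 259 − 259/SG_t;  cells = rate·(V+V_w)·°P
V_w = 20.1·((1.084−1)/(1.056−1)−1) = 10.0500
V_final = 20.1 + 10.0500 = 30.1500
°P = 259 − 259/1.056 = 13.7348
cells = 0.76·30.1500·13.7348

314.7203 billion cells


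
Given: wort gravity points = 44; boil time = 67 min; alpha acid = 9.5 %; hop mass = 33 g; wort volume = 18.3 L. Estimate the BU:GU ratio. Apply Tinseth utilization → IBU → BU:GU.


U = 1.65·0.000125^(GP/1000)·(1−e^(−0.04t))/4.15;  IBU = (α/100)·m·U·1000/V;  BU:GU = IBU/GP
U = 1.65·0.000125^(44/1000)·(1−e^(−0.04·67))/4.15 = 0.2494
IBU = (9.5/100)·33·0.2494·1000/18.3 = 42.7208
BU:GU = 42.7208/44

0.9709


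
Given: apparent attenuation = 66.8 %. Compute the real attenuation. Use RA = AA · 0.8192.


RA = 66.8 · 0.8192

54.7226 %


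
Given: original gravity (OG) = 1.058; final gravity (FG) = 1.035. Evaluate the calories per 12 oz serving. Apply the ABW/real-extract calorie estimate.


ABW = (OG−FG)·131.25·0.79/FG;  °P = 259 − 259/SG (for OG→OE and FG→AE);  RE = 0.1808·OE + 0.8192·AE;  Cal = (6.9·ABW + 4·(RE−0.1))·FG·3.55
ABW = (1.058 − 1.035)·131.25·0.79/1.035 = 2.3042
OE = 259 − 259/1.058 = 14.1985 °P
AE = 259 − 259/1.035 = 8.7585 °P
RE = 0.1808·14.1985 + 0.8192·8.7585 = 9.7420 °P
Cal = (6.9·2.3042 + 4·(9.7420−0.1))·1.035·3.55

200.1246 kcal


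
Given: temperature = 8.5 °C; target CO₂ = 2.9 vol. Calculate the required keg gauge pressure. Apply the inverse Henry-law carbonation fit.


psi = vols/(0.01821 + 0.09011·e^(−0.04·T)) − 14.695
psi = 2.9/(0.01821 + 0.09011·e^(−0.04·8.5)) − 14.695

20.5216 psi


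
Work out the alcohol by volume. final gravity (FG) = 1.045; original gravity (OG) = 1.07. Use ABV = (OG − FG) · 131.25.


ABV = (1.07 − 1.045) · 131.25

3.2813 % ABV


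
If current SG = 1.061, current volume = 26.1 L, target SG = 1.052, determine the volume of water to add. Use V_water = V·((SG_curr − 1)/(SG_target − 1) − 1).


V_water = 26.1·((1.061 − 1)/(1.052 − 1) − 1)

4.5173 L


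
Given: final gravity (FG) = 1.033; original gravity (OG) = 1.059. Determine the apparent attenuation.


AA = (OG − FG)/(OG − 1) · 100
AA = (1.059 − 1.033)/(1.059 − 1) · 100

44.0678 %


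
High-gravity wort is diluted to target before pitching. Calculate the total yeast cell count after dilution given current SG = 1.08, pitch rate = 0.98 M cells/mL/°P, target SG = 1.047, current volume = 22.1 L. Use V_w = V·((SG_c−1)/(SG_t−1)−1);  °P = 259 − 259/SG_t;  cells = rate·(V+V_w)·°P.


V_w = 22.1·((1.08−1)/(1.047−1)−1) = 15.5170
V_final = 22.1 + 15.5170 = 37.6170
°P = 259 − 259/1.047 = 11.6266
cells = 0.98·37.6170·11.6266

428.6091 billion cells


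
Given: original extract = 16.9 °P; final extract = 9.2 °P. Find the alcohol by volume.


SG = 259/(259 − P);  ABV = (OG − FG)·131.25
OG = 259/(259 − 16.9) = 1.0698
FG = 259/(259 − 9.2) = 1.0368
ABV = (1.0698 − 1.0368)·131.25

4.3282 % ABV


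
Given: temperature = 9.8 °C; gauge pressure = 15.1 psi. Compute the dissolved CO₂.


vols = (P + 14.695)·(0.01821 + 0.09011·e^(−0.04·T))
vols = (15.1 + 14.695)·(0.01821 + 0.09011·e^(−0.04·9.8))

2.3567 volumes


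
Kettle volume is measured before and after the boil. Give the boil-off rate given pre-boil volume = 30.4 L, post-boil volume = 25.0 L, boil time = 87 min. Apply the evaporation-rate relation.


rate = (V_pre − V_post) / (t_min/60)
rate = (30.4 − 25.0) / (87/60)

3.7241 L/hr


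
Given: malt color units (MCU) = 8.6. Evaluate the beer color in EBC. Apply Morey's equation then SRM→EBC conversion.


SRM = 1.4922·MCU^0.6859;  EBC = SRM·1.97
SRM = 1.4922·8.6^0.6859 = 6.5283
EBC = 6.5283·1.97

12.8607 EBC


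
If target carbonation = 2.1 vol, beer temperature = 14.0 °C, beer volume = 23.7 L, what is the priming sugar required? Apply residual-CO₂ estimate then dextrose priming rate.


residual = 14.695·(0.01821 + 0.09011·e^(−0.04·T));  sugar = (target − residual)·4.0·V
residual = 14.695·(0.01821 + 0.09011·e^(−0.04·14.0)) = 1.0240
sugar = (2.1 − 1.0240)·4.0·23.7

102.0075 g


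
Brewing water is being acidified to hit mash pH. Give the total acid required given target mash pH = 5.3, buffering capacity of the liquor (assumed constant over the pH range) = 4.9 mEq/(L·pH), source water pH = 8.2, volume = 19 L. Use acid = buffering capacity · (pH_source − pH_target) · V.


acid = 4.9 · (8.2 − 5.3) · 19

269.9900 mEq


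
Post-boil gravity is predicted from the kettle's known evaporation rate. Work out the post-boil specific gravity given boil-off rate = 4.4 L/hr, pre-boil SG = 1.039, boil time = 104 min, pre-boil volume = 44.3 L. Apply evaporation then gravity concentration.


V_post = V_pre − rate·(t/60);  SG_post = 1 + (SG_pre−1)·V_pre/V_post
V_post = 44.3 − 4.4·(104/60) = 36.6733
SG_post = 1 + (1.039 − 1)·44.3/36.6733

1.0471


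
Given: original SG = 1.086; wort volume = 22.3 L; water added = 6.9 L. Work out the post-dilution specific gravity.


SG_new = 1 + (SG_old − 1)·V_old/(V_old + V_water)
pts = (1.086 − 1)·1000·22.3/(22.3 + 6.9) = 65.6781
SG_new = 1 + 65.6781/1000

1.0657


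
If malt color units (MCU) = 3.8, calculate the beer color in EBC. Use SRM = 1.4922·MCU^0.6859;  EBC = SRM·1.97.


SRM = 1.4922·3.8^0.6859 = 3.7282
EBC = 3.7282·1.97

7.3446 EBC


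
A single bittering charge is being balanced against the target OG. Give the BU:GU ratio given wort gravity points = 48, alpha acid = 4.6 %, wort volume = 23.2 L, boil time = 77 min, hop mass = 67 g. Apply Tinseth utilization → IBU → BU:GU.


U = 1.65·0.000125^(GP/1000)·(1−e^(−0.04t))/4.15;  IBU = (α/100)·m·U·1000/V;  BU:GU = IBU/GP
U = 1.65·0.000125^(48/1000)·(1−e^(−0.04·77))/4.15 = 0.2464
IBU = (4.6/100)·67·0.2464·1000/23.2 = 32.7340
BU:GU = 32.7340/48

0.6820


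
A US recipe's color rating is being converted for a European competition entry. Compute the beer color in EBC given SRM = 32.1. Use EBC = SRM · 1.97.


EBC = 32.1 · 1.97

63.2370 EBC


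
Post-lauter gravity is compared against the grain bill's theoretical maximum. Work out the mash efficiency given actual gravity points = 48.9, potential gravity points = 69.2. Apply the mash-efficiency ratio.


efficiency = actual / potential × 100
efficiency = 48.9 / 69.2 × 100

70.6647 %


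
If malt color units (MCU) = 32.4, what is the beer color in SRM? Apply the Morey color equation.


SRM = 1.4922 · MCU^0.6859
SRM = 1.4922 · 32.4^0.6859

16.2147 SRM


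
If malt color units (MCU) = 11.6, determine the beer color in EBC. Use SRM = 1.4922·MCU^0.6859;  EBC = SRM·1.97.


SRM = 1.4922·11.6^0.6859 = 8.0157
EBC = 8.0157·1.97

15.7908 EBC


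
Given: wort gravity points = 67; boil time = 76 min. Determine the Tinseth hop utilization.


U = 1.65·0.000125^(GP/1000) · (1 − e^(−0.04·t))/4.15
bigness = 1.65·0.000125^(67/1000) = 0.9036
boil_factor = (1 − e^(−0.04·76))/4.15 = 0.2294
U = 0.9036 · 0.2294

0.2073


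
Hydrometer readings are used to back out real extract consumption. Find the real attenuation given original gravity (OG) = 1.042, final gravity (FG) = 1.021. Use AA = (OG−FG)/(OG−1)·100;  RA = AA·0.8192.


AA = (1.042 − 1.021)/(1.042 − 1)·100 = 50.0000
RA = 50.0000·0.8192

40.9600 %


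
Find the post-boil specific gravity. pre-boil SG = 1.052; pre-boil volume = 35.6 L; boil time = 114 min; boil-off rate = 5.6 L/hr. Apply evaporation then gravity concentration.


V_post = V_pre − rate·(t/60);  SG_post = 1 + (SG_pre−1)·V_pre/V_post
V_post = 35.6 − 5.6·(114/60) = 24.9600
SG_post = 1 + (1.052 − 1)·35.6/24.9600

1.0742


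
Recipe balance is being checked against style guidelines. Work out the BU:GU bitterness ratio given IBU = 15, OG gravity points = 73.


BU:GU = IBU / OG_points
BU:GU = 15 / 73

0.2055


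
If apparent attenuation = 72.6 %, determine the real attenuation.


RA = AA · 0.8192
RA = 72.6 · 0.8192

59.4739 %


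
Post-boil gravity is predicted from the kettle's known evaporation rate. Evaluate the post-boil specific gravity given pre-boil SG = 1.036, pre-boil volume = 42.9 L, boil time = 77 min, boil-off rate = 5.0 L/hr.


V_post = V_pre − rate·(t/60);  SG_post = 1 + (SG_pre−1)·V_pre/V_post
V_post = 42.9 − 5.0·(77/60) = 36.4833
SG_post = 1 + (1.036 − 1)·42.9/36.4833

1.0423


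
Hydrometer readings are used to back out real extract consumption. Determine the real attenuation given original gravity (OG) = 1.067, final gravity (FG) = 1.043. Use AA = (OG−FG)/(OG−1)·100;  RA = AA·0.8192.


AA = (1.067 − 1.043)/(1.067 − 1)·100 = 35.8209
RA = 35.8209·0.8192

29.3445 %


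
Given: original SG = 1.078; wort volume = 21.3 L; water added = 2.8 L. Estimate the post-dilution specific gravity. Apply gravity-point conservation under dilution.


SG_new = 1 + (SG_old − 1)·V_old/(V_old + V_water)
pts = (1.078 − 1)·1000·21.3/(21.3 + 2.8) = 68.9378
SG_new = 1 + 68.9378/1000

1.0689


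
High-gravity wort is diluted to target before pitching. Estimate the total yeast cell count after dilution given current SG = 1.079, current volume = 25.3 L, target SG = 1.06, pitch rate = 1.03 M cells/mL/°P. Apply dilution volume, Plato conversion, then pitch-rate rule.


V_w = V·((SG_c−1)/(SG_t−1)−1);  °P = 259 − 259/SG_t;  cells = rate·(V+V_w)·°P
V_w = 25.3·((1.079−1)/(1.06−1)−1) = 8.0117
V_final = 25.3 + 8.0117 = 33.3117
°P = 259 − 259/1.06 = 14.6604
cells = 1.03·33.3117·14.6604

503.0125 billion cells


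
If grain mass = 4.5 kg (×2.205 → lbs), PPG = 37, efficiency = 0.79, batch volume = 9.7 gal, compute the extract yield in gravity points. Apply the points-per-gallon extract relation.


points = lbs × PPG × eff / vol
lbs = 4.5 × 2.205 = 9.9225
points = 9.9225 × 37 × 0.79 / 9.7

29.9005 points


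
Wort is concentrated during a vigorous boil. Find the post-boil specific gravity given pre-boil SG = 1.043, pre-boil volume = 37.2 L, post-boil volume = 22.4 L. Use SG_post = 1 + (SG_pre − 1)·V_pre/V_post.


pts_pre = (1.043 − 1)·1000 = 43.0000
pts_post = 43.0000·37.2/22.4 = 71.4107
SG_post = 1 + 71.4107/1000

1.0714


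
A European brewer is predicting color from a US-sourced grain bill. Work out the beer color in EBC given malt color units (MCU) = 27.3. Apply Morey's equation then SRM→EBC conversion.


SRM = 1.4922·MCU^0.6859;  EBC = SRM·1.97
SRM = 1.4922·27.3^0.6859 = 14.4175
EBC = 14.4175·1.97

28.4025 EBC


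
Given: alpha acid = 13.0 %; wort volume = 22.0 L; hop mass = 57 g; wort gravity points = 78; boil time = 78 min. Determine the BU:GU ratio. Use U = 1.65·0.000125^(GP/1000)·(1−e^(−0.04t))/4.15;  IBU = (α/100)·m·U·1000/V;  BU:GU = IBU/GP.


U = 1.65·0.000125^(78/1000)·(1−e^(−0.04·78))/4.15 = 0.1885
IBU = (13.0/100)·57·0.1885·1000/22.0 = 63.5005
BU:GU = 63.5005/78

0.8141


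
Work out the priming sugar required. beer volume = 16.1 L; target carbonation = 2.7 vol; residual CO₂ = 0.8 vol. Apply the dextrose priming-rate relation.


sugar = (target − residual)·4.0·V
sugar = (2.7 − 0.8)·4.0·16.1

122.3600 g


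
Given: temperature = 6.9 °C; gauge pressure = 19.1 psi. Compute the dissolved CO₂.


vols = (P + 14.695)·(0.01821 + 0.09011·e^(−0.04·T))
vols = (19.1 + 14.695)·(0.01821 + 0.09011·e^(−0.04·6.9))

2.9262 volumes


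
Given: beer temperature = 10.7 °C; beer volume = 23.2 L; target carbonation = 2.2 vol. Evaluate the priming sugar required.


residual = 14.695·(0.01821 + 0.09011·e^(−0.04·T));  sugar = (target − residual)·4.0·V
residual = 14.695·(0.01821 + 0.09011·e^(−0.04·10.7)) = 1.1307
sugar = (2.2 − 1.1307)·4.0·23.2

99.2308 g


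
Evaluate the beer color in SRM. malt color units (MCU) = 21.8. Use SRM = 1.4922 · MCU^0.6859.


SRM = 1.4922 · 21.8^0.6859

12.3559 SRM


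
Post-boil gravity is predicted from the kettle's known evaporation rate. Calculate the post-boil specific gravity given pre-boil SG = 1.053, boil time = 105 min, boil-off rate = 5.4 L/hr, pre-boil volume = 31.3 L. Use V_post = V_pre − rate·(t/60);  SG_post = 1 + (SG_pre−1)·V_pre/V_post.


V_post = 31.3 − 5.4·(105/60) = 21.8500
SG_post = 1 + (1.053 − 1)·31.3/21.8500

1.0759


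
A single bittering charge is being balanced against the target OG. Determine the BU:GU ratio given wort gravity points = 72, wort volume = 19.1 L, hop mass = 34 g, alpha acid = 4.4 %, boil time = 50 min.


U = 1.65·0.000125^(GP/1000)·(1−e^(−0.04t))/4.15;  IBU = (α/100)·m·U·1000/V;  BU:GU = IBU/GP
U = 1.65·0.000125^(72/1000)·(1−e^(−0.04·50))/4.15 = 0.1800
IBU = (4.4/100)·34·0.1800·1000/19.1 = 14.0981
BU:GU = 14.0981/72

0.1958


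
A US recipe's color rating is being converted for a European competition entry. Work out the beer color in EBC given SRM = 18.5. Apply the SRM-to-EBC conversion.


EBC = SRM · 1.97
EBC = 18.5 · 1.97

36.4450 EBC


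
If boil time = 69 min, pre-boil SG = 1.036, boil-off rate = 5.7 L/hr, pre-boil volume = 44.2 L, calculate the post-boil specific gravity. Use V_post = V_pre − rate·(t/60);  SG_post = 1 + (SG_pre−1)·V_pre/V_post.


V_post = 44.2 − 5.7·(69/60) = 37.6450
SG_post = 1 + (1.036 − 1)·44.2/37.6450

1.0423


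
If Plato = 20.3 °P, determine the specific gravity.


SG = 259/(259 − P)
SG = 259/(259 − 20.3)

1.0850


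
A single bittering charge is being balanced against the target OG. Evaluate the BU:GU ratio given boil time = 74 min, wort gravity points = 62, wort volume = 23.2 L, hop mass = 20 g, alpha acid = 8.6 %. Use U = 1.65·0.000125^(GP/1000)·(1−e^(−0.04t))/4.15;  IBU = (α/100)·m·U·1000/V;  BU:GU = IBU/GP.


U = 1.65·0.000125^(62/1000)·(1−e^(−0.04·74))/4.15 = 0.2159
IBU = (8.6/100)·20·0.2159·1000/23.2 = 16.0094
BU:GU = 16.0094/62

0.2582


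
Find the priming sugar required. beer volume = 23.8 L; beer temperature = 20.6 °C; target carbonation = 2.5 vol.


residual = 14.695·(0.01821 + 0.09011·e^(−0.04·T));  sugar = (target − residual)·4.0·V
residual = 14.695·(0.01821 + 0.09011·e^(−0.04·20.6)) = 0.8485
sugar = (2.5 − 0.8485)·4.0·23.8

157.2254 g


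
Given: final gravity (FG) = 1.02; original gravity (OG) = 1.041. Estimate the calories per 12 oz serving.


ABW = (OG−FG)·131.25·0.79/FG;  °P = 259 − 259/SG (for OG→OE and FG→AE);  RE = 0.1808·OE + 0.8192·AE;  Cal = (6.9·ABW + 4·(RE−0.1))·FG·3.55
ABW = (1.041 − 1.02)·131.25·0.79/1.02 = 2.1347
OE = 259 − 259/1.041 = 10.2008 °P
AE = 259 − 259/1.02 = 5.0784 °P
RE = 0.1808·10.2008 + 0.8192·5.0784 = 6.0045 °P
Cal = (6.9·2.1347 + 4·(6.0045−0.1))·1.02·3.55

138.8578 kcal


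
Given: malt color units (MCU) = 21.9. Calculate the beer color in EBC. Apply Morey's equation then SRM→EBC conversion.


SRM = 1.4922·MCU^0.6859;  EBC = SRM·1.97
SRM = 1.4922·21.9^0.6859 = 12.3947
EBC = 12.3947·1.97

24.4177 EBC


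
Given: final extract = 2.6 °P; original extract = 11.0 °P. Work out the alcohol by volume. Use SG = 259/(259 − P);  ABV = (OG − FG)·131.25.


OG = 259/(259 − 11.0) = 1.0444
FG = 259/(259 − 2.6) = 1.0101
ABV = (1.0444 − 1.0101)·131.25

4.4906 % ABV


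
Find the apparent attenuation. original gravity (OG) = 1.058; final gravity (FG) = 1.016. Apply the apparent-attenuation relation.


AA = (OG − FG)/(OG − 1) · 100
AA = (1.058 − 1.016)/(1.058 − 1) · 100

72.4138 %


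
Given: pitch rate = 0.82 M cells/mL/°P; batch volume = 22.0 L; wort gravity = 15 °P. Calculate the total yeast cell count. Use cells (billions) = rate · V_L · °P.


cells = 0.82 · 22.0 · 15

270.6000 billion cells


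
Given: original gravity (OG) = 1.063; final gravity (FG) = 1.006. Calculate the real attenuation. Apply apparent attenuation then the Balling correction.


AA = (OG−FG)/(OG−1)·100;  RA = AA·0.8192
AA = (1.063 − 1.006)/(1.063 − 1)·100 = 90.4762
RA = 90.4762·0.8192

74.1181 %


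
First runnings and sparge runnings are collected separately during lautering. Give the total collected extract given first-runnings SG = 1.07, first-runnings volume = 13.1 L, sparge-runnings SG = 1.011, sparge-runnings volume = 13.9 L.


total = Σ (SG_i − 1)·1000·V_i
first = (1.07 − 1)·1000·13.1 = 917.0000
sparge = (1.011 − 1)·1000·13.9 = 152.9000
total = 917.0000 + 152.9000

1069.9000 gravity·L


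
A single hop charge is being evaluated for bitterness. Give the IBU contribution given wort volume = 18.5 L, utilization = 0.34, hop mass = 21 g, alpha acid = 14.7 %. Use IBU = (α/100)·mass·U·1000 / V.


IBU = (14.7/100)·21·0.34·1000 / 18.5

56.7341 IBU


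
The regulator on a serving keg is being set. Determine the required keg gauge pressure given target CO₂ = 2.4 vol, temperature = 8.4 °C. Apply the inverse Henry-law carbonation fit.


psi = vols/(0.01821 + 0.09011·e^(−0.04·T)) − 14.695
psi = 2.4/(0.01821 + 0.09011·e^(−0.04·8.4)) − 14.695

14.3590 psi


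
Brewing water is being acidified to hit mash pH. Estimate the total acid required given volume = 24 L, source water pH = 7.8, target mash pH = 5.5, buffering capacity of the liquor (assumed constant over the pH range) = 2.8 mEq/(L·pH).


acid = buffering capacity · (pH_source − pH_target) · V
acid = 2.8 · (7.8 − 5.5) · 24

154.5600 mEq


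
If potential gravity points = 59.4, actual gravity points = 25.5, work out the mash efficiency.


efficiency = actual / potential × 100
efficiency = 25.5 / 59.4 × 100

42.9293 %


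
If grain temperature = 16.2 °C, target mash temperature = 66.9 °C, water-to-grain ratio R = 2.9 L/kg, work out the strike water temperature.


T_strike = (0.41/R)·(T_mash − T_grain) + T_mash
T_strike = (0.41/2.9)·(66.9 − 16.2) + 66.9

74.0679 °C


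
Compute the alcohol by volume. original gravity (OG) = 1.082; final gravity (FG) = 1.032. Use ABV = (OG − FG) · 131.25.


ABV = (1.082 − 1.032) · 131.25

6.5625 % ABV


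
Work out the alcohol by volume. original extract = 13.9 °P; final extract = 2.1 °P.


SG = 259/(259 − P);  ABV = (OG − FG)·131.25
OG = 259/(259 − 13.9) = 1.0567
FG = 259/(259 − 2.1) = 1.0082
ABV = (1.0567 − 1.0082)·131.25

6.3705 % ABV


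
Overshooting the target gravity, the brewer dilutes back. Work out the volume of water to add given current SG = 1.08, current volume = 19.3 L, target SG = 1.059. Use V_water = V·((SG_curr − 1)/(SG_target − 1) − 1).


V_water = 19.3·((1.08 − 1)/(1.059 − 1) − 1)

6.8695 L


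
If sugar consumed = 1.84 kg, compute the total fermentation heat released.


Q = m_sugar · 590 kJ/kg
Q = 1.84 · 590

1085.6000 kJ


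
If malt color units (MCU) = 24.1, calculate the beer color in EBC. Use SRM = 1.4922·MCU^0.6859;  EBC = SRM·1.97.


SRM = 1.4922·24.1^0.6859 = 13.2359
EBC = 13.2359·1.97

26.0747 EBC


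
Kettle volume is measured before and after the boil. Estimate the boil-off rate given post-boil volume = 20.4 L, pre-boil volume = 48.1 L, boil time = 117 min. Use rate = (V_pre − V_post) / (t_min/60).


rate = (48.1 − 20.4) / (117/60)

14.2051 L/hr


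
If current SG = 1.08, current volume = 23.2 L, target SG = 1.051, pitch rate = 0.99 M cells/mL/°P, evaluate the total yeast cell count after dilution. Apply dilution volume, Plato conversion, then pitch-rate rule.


V_w = V·((SG_c−1)/(SG_t−1)−1);  °P = 259 − 259/SG_t;  cells = rate·(V+V_w)·°P
V_w = 23.2·((1.08−1)/(1.051−1)−1) = 13.1922
V_final = 23.2 + 13.1922 = 36.3922
°P = 259 − 259/1.051 = 12.5680
cells = 0.99·36.3922·12.5680

452.8040 billion cells


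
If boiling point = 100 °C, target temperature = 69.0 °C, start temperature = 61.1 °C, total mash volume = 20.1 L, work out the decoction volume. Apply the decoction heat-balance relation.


V_dec = V_total·(T_target − T_start)/(T_boil − T_start)
V_dec = 20.1·(69.0 − 61.1)/(100 − 61.1)

4.0820 L


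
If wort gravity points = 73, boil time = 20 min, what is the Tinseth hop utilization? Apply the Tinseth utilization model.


U = 1.65·0.000125^(GP/1000) · (1 − e^(−0.04·t))/4.15
bigness = 1.65·0.000125^(73/1000) = 0.8562
boil_factor = (1 − e^(−0.04·20))/4.15 = 0.1327
U = 0.8562 · 0.1327

0.1136


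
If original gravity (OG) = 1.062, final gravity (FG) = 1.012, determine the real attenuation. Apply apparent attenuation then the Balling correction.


AA = (OG−FG)/(OG−1)·100;  RA = AA·0.8192
AA = (1.062 − 1.012)/(1.062 − 1)·100 = 80.6452
RA = 80.6452·0.8192

66.0645 %


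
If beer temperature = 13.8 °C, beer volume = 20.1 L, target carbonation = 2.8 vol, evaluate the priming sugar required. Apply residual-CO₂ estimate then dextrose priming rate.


residual = 14.695·(0.01821 + 0.09011·e^(−0.04·T));  sugar = (target − residual)·4.0·V
residual = 14.695·(0.01821 + 0.09011·e^(−0.04·13.8)) = 1.0300
sugar = (2.8 − 1.0300)·4.0·20.1

142.3042 g


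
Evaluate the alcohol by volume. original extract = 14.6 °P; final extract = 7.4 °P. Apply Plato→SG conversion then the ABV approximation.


SG = 259/(259 − P);  ABV = (OG − FG)·131.25
OG = 259/(259 − 14.6) = 1.0597
FG = 259/(259 − 7.4) = 1.0294
ABV = (1.0597 − 1.0294)·131.25

3.9803 % ABV


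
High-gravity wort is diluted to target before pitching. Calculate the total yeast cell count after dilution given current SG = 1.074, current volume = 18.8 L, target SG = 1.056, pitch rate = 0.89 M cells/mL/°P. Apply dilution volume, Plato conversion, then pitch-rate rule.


V_w = V·((SG_c−1)/(SG_t−1)−1);  °P = 259 − 259/SG_t;  cells = rate·(V+V_w)·°P
V_w = 18.8·((1.074−1)/(1.056−1)−1) = 6.0429
V_final = 18.8 + 6.0429 = 24.8429
°P = 259 − 259/1.056 = 13.7348
cells = 0.89·24.8429·13.7348

303.6795 billion cells


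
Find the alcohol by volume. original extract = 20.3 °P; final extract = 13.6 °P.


SG = 259/(259 − P);  ABV = (OG − FG)·131.25
OG = 259/(259 − 20.3) = 1.0850
FG = 259/(259 − 13.6) = 1.0554
ABV = (1.0850 − 1.0554)·131.25

3.8882 % ABV


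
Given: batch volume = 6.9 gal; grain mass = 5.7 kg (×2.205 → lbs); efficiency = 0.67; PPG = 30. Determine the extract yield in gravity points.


points = lbs × PPG × eff / vol
lbs = 5.7 × 2.205 = 12.5685
points = 12.5685 × 30 × 0.67 / 6.9

36.6126 points


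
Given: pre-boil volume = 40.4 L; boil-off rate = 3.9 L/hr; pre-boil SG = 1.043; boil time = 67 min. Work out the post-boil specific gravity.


V_post = V_pre − rate·(t/60);  SG_post = 1 + (SG_pre−1)·V_pre/V_post
V_post = 40.4 − 3.9·(67/60) = 36.0450
SG_post = 1 + (1.043 − 1)·40.4/36.0450

1.0482


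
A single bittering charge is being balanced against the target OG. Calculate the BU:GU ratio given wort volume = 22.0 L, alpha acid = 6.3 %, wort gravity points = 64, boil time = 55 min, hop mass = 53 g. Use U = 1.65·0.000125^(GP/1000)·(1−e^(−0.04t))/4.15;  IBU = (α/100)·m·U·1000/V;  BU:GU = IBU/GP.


U = 1.65·0.000125^(64/1000)·(1−e^(−0.04·55))/4.15 = 0.1989
IBU = (6.3/100)·53·0.1989·1000/22.0 = 30.1877
BU:GU = 30.1877/64

0.4717


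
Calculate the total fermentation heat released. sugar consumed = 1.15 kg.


Q = m_sugar · 590 kJ/kg
Q = 1.15 · 590

678.5000 kJ


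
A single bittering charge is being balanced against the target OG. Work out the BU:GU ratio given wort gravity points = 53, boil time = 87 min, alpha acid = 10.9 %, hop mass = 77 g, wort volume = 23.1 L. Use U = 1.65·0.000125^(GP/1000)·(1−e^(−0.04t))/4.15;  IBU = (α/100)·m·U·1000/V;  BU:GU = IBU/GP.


U = 1.65·0.000125^(53/1000)·(1−e^(−0.04·87))/4.15 = 0.2393
IBU = (10.9/100)·77·0.2393·1000/23.1 = 86.9536
BU:GU = 86.9536/53

1.6406


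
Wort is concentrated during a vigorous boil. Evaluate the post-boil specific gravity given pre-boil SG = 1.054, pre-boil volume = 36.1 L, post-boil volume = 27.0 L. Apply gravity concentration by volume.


SG_post = 1 + (SG_pre − 1)·V_pre/V_post
pts_pre = (1.054 − 1)·1000 = 54.0000
pts_post = 54.0000·36.1/27.0 = 72.2000
SG_post = 1 + 72.2000/1000

1.0722


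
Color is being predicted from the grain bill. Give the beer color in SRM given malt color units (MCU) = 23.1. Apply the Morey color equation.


SRM = 1.4922 · MCU^0.6859
SRM = 1.4922 · 23.1^0.6859

12.8567 SRM


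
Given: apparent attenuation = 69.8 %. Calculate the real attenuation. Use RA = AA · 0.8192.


RA = 69.8 · 0.8192

57.1802 %


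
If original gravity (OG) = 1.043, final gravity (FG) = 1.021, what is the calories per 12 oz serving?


ABW = (OG−FG)·131.25·0.79/FG;  °P = 259 − 259/SG (for OG→OE and FG→AE);  RE = 0.1808·OE + 0.8192·AE;  Cal = (6.9·ABW + 4·(RE−0.1))·FG·3.55
ABW = (1.043 − 1.021)·131.25·0.79/1.021 = 2.2342
OE = 259 − 259/1.043 = 10.6779 °P
AE = 259 − 259/1.021 = 5.3271 °P
RE = 0.1808·10.6779 + 0.8192·5.3271 = 6.2945 °P
Cal = (6.9·2.2342 + 4·(6.2945−0.1))·1.021·3.55

145.6858 kcal


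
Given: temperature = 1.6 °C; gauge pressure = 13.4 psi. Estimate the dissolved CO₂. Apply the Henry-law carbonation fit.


vols = (P + 14.695)·(0.01821 + 0.09011·e^(−0.04·T))
vols = (13.4 + 14.695)·(0.01821 + 0.09011·e^(−0.04·1.6))

2.8863 volumes


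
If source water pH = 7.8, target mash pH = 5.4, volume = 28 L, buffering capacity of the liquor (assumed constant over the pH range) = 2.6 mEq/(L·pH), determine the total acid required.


acid = buffering capacity · (pH_source − pH_target) · V
acid = 2.6 · (7.8 − 5.4) · 28

174.7200 mEq


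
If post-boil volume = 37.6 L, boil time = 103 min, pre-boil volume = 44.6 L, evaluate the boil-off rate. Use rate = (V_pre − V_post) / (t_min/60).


rate = (44.6 − 37.6) / (103/60)

4.0777 L/hr


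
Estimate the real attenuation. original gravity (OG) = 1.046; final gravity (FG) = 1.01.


AA = (OG−FG)/(OG−1)·100;  RA = AA·0.8192
AA = (1.046 − 1.01)/(1.046 − 1)·100 = 78.2609
RA = 78.2609·0.8192

64.1113 %


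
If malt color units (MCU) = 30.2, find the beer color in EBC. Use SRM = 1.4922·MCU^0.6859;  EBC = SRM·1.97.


SRM = 1.4922·30.2^0.6859 = 15.4513
EBC = 15.4513·1.97

30.4390 EBC


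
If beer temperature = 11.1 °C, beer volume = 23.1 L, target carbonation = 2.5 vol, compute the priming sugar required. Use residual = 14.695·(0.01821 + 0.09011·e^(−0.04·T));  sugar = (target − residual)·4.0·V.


residual = 14.695·(0.01821 + 0.09011·e^(−0.04·11.1)) = 1.1170
sugar = (2.5 − 1.1170)·4.0·23.1

127.7889 g


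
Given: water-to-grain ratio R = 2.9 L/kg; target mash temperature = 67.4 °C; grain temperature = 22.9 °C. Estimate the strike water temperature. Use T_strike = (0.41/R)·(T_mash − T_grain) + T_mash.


T_strike = (0.41/2.9)·(67.4 − 22.9) + 67.4

73.6914 °C


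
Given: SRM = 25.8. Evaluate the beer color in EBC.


EBC = SRM · 1.97
EBC = 25.8 · 1.97

50.8260 EBC


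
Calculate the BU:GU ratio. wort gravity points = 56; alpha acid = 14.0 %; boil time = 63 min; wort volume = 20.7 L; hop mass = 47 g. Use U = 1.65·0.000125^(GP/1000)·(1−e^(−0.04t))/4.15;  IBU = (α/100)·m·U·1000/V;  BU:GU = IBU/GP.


U = 1.65·0.000125^(56/1000)·(1−e^(−0.04·63))/4.15 = 0.2210
IBU = (14.0/100)·47·0.2210·1000/20.7 = 70.2569
BU:GU = 70.2569/56

1.2546


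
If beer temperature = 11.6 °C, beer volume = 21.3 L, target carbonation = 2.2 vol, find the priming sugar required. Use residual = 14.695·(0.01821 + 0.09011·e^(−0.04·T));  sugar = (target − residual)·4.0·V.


residual = 14.695·(0.01821 + 0.09011·e^(−0.04·11.6)) = 1.1002
sugar = (2.2 − 1.1002)·4.0·21.3

93.7044 g


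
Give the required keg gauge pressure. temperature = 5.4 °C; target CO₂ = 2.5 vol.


psi = vols/(0.01821 + 0.09011·e^(−0.04·T)) − 14.695
psi = 2.5/(0.01821 + 0.09011·e^(−0.04·5.4)) − 14.695

12.8336 psi


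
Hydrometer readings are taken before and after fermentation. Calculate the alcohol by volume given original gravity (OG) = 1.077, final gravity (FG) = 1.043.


ABV = (OG − FG) · 131.25
ABV = (1.077 − 1.043) · 131.25

4.4625 % ABV


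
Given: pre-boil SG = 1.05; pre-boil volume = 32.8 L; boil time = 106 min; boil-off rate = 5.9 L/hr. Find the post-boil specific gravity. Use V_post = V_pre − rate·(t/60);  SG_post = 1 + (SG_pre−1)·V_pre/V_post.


V_post = 32.8 − 5.9·(106/60) = 22.3767
SG_post = 1 + (1.05 − 1)·32.8/22.3767

1.0733


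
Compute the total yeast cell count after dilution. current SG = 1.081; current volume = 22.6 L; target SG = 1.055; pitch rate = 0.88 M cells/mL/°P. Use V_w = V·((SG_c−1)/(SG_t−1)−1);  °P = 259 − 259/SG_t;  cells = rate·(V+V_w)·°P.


V_w = 22.6·((1.081−1)/(1.055−1)−1) = 10.6836
V_final = 22.6 + 10.6836 = 33.2836
°P = 259 − 259/1.055 = 13.5024
cells = 0.88·33.2836·13.5024

395.4790 billion cells


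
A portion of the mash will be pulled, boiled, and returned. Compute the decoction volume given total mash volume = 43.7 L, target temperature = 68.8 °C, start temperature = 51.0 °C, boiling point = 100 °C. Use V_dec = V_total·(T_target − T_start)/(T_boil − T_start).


V_dec = 43.7·(68.8 − 51.0)/(100 − 51.0)

15.8747 L


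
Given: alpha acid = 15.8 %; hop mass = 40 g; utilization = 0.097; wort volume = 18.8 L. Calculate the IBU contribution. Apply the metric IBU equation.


IBU = (α/100)·mass·U·1000 / V
IBU = (15.8/100)·40·0.097·1000 / 18.8

32.6085 IBU


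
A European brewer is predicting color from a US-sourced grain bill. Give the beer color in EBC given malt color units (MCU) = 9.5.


SRM = 1.4922·MCU^0.6859;  EBC = SRM·1.97
SRM = 1.4922·9.5^0.6859 = 6.9895
EBC = 6.9895·1.97

13.7694 EBC


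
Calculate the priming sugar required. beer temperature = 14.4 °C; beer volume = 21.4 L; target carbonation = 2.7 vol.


residual = 14.695·(0.01821 + 0.09011·e^(−0.04·T));  sugar = (target − residual)·4.0·V
residual = 14.695·(0.01821 + 0.09011·e^(−0.04·14.4)) = 1.0120
sugar = (2.7 − 1.0120)·4.0·21.4

144.4957 g


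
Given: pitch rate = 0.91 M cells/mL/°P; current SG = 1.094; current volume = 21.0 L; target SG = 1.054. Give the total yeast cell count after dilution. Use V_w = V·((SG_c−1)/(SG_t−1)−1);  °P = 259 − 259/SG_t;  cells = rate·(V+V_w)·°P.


V_w = 21.0·((1.094−1)/(1.054−1)−1) = 15.5556
V_final = 21.0 + 15.5556 = 36.5556
°P = 259 − 259/1.054 = 13.2694
cells = 0.91·36.5556·13.2694

441.4156 billion cells


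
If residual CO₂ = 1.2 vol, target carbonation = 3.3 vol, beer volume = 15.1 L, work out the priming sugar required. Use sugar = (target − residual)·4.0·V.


sugar = (3.3 − 1.2)·4.0·15.1

126.8400 g


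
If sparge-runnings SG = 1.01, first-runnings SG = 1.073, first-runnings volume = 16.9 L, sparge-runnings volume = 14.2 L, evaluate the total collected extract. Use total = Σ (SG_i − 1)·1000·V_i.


first = (1.073 − 1)·1000·16.9 = 1233.7000
sparge = (1.01 − 1)·1000·14.2 = 142.0000
total = 1233.7000 + 142.0000

1375.7000 gravity·L


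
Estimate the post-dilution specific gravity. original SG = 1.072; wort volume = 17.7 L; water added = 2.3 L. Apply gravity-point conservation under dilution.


SG_new = 1 + (SG_old − 1)·V_old/(V_old + V_water)
pts = (1.072 − 1)·1000·17.7/(17.7 + 2.3) = 63.7200
SG_new = 1 + 63.7200/1000

1.0637


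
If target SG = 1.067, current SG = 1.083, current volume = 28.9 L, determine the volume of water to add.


V_water = V·((SG_curr − 1)/(SG_target − 1) − 1)
V_water = 28.9·((1.083 − 1)/(1.067 − 1) − 1)

6.9015 L


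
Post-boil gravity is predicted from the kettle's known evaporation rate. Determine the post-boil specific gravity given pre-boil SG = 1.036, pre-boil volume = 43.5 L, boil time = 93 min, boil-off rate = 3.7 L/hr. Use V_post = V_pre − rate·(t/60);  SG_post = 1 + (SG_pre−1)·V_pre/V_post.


V_post = 43.5 − 3.7·(93/60) = 37.7650
SG_post = 1 + (1.036 − 1)·43.5/37.7650

1.0415


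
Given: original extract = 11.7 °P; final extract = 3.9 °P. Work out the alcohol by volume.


SG = 259/(259 − P);  ABV = (OG − FG)·131.25
OG = 259/(259 − 11.7) = 1.0473
FG = 259/(259 − 3.9) = 1.0153
ABV = (1.0473 − 1.0153)·131.25

4.2030 % ABV


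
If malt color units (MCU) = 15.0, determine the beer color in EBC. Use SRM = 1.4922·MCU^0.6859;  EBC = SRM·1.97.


SRM = 1.4922·15.0^0.6859 = 9.5611
EBC = 9.5611·1.97

18.8354 EBC


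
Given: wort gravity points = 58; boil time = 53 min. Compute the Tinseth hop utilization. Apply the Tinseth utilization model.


U = 1.65·0.000125^(GP/1000) · (1 − e^(−0.04·t))/4.15
bigness = 1.65·0.000125^(58/1000) = 0.9797
boil_factor = (1 − e^(−0.04·53))/4.15 = 0.2120
U = 0.9797 · 0.2120

0.2077


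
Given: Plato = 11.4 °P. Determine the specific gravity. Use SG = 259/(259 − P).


SG = 259/(259 − 11.4)

1.0460


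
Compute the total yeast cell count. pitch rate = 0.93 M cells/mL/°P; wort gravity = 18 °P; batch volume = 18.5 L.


cells (billions) = rate · V_L · °P
cells = 0.93 · 18.5 · 18

309.6900 billion cells


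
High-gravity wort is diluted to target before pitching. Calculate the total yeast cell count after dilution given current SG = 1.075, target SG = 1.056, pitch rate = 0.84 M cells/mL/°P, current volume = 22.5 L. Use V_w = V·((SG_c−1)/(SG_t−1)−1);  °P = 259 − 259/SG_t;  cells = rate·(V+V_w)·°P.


V_w = 22.5·((1.075−1)/(1.056−1)−1) = 7.6339
V_final = 22.5 + 7.6339 = 30.1339
°P = 259 − 259/1.056 = 13.7348
cells = 0.84·30.1339·13.7348

347.6634 billion cells


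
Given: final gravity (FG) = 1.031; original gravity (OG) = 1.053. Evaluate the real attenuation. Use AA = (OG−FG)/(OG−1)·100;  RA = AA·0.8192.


AA = (1.053 − 1.031)/(1.053 − 1)·100 = 41.5094
RA = 41.5094·0.8192

34.0045 %


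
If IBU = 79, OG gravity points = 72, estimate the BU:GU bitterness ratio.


BU:GU = IBU / OG_points
BU:GU = 79 / 72

1.0972


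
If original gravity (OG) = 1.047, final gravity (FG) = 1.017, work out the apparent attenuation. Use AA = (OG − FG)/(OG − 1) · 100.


AA = (1.047 − 1.017)/(1.047 − 1) · 100

63.8298 %


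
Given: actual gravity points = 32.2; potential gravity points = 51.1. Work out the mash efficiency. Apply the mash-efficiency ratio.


efficiency = actual / potential × 100
efficiency = 32.2 / 51.1 × 100

63.0137 %


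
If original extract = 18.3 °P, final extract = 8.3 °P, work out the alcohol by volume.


SG = 259/(259 − P);  ABV = (OG − FG)·131.25
OG = 259/(259 − 18.3) = 1.0760
FG = 259/(259 − 8.3) = 1.0331
ABV = (1.0760 − 1.0331)·131.25

5.6334 % ABV


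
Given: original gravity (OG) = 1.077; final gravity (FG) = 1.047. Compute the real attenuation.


AA = (OG−FG)/(OG−1)·100;  RA = AA·0.8192
AA = (1.077 − 1.047)/(1.077 − 1)·100 = 38.9610
RA = 38.9610·0.8192

31.9169 %


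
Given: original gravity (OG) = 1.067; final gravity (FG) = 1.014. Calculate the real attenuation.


AA = (OG−FG)/(OG−1)·100;  RA = AA·0.8192
AA = (1.067 − 1.014)/(1.067 − 1)·100 = 79.1045
RA = 79.1045·0.8192

64.8024 %


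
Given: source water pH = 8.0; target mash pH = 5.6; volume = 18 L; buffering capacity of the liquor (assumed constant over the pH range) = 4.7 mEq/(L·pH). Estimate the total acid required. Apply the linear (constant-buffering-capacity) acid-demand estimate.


acid = buffering capacity · (pH_source − pH_target) · V
acid = 4.7 · (8.0 − 5.6) · 18

203.0400 mEq


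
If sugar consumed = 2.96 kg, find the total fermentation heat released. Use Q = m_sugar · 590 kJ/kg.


Q = 2.96 · 590

1746.4000 kJ


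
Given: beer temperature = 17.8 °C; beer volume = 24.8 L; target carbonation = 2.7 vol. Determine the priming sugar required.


residual = 14.695·(0.01821 + 0.09011·e^(−0.04·T));  sugar = (target − residual)·4.0·V
residual = 14.695·(0.01821 + 0.09011·e^(−0.04·17.8)) = 0.9173
sugar = (2.7 − 0.9173)·4.0·24.8

176.8425 g


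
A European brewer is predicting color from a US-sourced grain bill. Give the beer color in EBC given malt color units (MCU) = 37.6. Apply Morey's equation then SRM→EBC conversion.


SRM = 1.4922·MCU^0.6859;  EBC = SRM·1.97
SRM = 1.4922·37.6^0.6859 = 17.9576
EBC = 17.9576·1.97

35.3765 EBC
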